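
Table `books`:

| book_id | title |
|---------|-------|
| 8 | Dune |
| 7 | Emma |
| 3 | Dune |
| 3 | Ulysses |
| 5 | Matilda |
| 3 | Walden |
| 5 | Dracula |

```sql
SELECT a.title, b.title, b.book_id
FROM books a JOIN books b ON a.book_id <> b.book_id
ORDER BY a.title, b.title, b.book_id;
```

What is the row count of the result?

34

INNER JOIN keeps only pairs where the ON condition holds.
Matching on a.book_id <> b.book_id.
- a row (book_id=8): matches 6 b row(s) → 6 output row(s).
- a row (book_id=7): matches 6 b row(s) → 6 output row(s).
- a row (book_id=3): matches 4 b row(s) → 4 output row(s).
- a row (book_id=3): matches 4 b row(s) → 4 output row(s).
- a row (book_id=5): matches 5 b row(s) → 5 output row(s).
- a row (book_id=3): matches 4 b row(s) → 4 output row(s).
- a row (book_id=5): matches 5 b row(s) → 5 output row(s).
Total: 34 rows.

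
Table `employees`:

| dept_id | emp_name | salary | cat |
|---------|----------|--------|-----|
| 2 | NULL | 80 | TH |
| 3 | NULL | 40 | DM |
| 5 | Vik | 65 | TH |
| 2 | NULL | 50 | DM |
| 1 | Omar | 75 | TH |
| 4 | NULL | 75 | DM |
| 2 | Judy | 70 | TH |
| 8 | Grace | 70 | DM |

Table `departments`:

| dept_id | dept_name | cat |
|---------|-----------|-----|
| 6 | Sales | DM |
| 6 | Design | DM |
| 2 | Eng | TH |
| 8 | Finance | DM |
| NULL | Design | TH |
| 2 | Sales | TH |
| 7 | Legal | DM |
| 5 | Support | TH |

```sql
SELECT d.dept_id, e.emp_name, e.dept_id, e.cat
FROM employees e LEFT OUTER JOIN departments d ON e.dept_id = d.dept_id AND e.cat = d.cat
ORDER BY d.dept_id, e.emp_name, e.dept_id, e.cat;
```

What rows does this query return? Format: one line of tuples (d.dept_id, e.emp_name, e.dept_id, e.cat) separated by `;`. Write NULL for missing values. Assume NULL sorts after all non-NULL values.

LEFT JOIN keeps every row from `employees`; unmatched rows get NULL for `departments`'s columns.
Matching on e.dept_id = d.dept_id AND e.cat = d.cat. A NULL in a compared column never satisfies the condition.
- e[0] dept_id=2, cat=TH → 2 match(es) in d → 2 row(s).
- e[1] dept_id=3, cat=DM → no match; kept with NULLs on the d side.
- e[2] dept_id=5, cat=TH → 1 match(es) in d → 1 row(s).
- e[3] dept_id=2, cat=DM → no match; kept with NULLs on the d side.
- e[4] dept_id=1, cat=TH → no match; kept with NULLs on the d side.
- e[5] dept_id=4, cat=DM → no match; kept with NULLs on the d side.
- e[6] dept_id=2, cat=TH → 2 match(es) in d → 2 row(s).
- e[7] dept_id=8, cat=DM → 1 match(es) in d → 1 row(s).
After projecting and ordering:
d.dept_id | e.emp_name | e.dept_id | e.cat
2 | Judy | 2 | TH
2 | Judy | 2 | TH
2 | NULL | 2 | TH
2 | NULL | 2 | TH
5 | Vik | 5 | TH
8 | Grace | 8 | DM
NULL | Omar | 1 | TH
NULL | NULL | 2 | DM
NULL | NULL | 3 | DM
NULL | NULL | 4 | DM

(2, Judy, 2, TH); (2, Judy, 2, TH); (2, NULL, 2, TH); (2, NULL, 2, TH); (5, Vik, 5, TH); (8, Grace, 8, DM); (NULL, Omar, 1, TH); (NULL, NULL, 2, DM); (NULL, NULL, 3, DM); (NULL, NULL, 4, DM)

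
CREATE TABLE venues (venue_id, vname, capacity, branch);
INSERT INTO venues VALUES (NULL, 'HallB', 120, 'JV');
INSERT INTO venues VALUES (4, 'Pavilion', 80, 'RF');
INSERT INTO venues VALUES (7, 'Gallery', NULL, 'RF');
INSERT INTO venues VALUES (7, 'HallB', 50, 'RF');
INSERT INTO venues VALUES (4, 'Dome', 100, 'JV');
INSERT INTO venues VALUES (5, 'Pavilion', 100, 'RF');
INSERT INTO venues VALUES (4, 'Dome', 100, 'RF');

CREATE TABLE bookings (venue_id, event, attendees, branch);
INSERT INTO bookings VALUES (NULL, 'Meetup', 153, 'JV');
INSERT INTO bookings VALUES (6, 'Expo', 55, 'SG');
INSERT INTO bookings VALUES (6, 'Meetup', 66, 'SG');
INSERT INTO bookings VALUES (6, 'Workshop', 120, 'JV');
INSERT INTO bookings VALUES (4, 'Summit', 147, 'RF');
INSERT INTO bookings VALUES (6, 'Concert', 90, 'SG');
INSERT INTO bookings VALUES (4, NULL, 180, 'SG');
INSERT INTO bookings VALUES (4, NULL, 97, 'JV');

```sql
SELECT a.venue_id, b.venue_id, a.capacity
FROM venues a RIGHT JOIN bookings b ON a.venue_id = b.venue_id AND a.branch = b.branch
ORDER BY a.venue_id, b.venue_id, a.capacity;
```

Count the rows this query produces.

RIGHT JOIN keeps every row from `bookings`; unmatched rows get NULL for `venues`'s columns.
Matching on a.venue_id = b.venue_id AND a.branch = b.branch. A NULL in a compared column never satisfies the condition.
Matched pairs: 3; unmatched b rows kept: 6.
Total: 3 matched + 6 padded = 9 rows.

9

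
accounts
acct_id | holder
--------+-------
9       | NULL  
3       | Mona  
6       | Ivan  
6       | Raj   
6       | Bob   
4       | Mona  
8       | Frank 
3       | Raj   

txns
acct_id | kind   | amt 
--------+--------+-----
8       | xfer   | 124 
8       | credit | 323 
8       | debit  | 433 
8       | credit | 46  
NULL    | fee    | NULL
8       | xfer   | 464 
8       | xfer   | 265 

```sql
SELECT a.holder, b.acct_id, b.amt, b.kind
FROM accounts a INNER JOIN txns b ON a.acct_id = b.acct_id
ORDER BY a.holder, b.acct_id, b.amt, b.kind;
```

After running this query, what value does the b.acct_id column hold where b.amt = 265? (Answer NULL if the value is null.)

INNER JOIN keeps only pairs where the ON condition holds.
Matching on a.acct_id = b.acct_id. A NULL in a compared column never satisfies the condition.
Matched pairs: 6.

8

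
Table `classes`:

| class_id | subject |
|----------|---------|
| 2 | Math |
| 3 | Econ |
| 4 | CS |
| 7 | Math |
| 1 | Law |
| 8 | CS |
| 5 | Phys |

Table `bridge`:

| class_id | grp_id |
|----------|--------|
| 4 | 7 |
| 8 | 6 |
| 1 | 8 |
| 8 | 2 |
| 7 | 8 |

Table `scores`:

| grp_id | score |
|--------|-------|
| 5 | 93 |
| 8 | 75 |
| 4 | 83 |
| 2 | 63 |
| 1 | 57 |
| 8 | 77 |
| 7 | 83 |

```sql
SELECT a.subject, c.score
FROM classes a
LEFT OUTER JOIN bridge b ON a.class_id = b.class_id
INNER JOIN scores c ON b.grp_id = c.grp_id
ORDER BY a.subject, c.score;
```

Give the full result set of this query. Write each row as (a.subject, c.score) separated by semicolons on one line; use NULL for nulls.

(CS, 63); (CS, 83); (Law, 75); (Law, 77); (Math, 75); (Math, 77)

Evaluate left to right. First `classes a LEFT JOIN bridge b` on class_id: 8 row(s).
Then INNER JOIN `scores c` on grp_id: keep only rows whose b.grp_id appears in c.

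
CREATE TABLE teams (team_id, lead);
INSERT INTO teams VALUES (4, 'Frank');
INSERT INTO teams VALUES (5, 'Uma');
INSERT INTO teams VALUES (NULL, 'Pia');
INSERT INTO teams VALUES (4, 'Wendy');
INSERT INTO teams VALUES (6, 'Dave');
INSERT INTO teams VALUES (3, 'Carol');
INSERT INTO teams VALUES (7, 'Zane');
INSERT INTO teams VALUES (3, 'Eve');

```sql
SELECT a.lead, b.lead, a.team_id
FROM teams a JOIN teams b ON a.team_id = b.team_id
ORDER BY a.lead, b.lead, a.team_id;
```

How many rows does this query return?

11

INNER JOIN keeps only pairs where the ON condition holds.
Matching on a.team_id = b.team_id. A NULL in a compared column never satisfies the condition.
- a[0] team_id=4 → 2 match(es) in b → 2 row(s).
- a[1] team_id=5 → 1 match(es) in b → 1 row(s).
- a[2] team_id=NULL → no match; dropped.
- a[3] team_id=4 → 2 match(es) in b → 2 row(s).
- a[4] team_id=6 → 1 match(es) in b → 1 row(s).
- a[5] team_id=3 → 2 match(es) in b → 2 row(s).
- a[6] team_id=7 → 1 match(es) in b → 1 row(s).
- a[7] team_id=3 → 2 match(es) in b → 2 row(s).
Total: 11 rows.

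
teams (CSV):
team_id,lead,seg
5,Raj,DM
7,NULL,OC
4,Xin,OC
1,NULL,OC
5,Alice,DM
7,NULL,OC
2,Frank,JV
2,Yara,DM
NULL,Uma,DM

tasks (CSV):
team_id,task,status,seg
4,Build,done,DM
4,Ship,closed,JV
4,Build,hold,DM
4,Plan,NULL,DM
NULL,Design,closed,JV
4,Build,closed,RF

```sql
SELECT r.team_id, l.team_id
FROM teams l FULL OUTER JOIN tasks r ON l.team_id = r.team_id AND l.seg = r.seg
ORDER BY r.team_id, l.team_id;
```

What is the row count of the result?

FULL OUTER JOIN keeps every row from both sides; unmatched rows get NULL for the other side's columns.
Matching on l.team_id = r.team_id AND l.seg = r.seg. A NULL in a compared column never satisfies the condition.
Matched pairs: 0; unmatched l rows kept: 9; unmatched r rows kept: 6.
Total: 0 matched + 15 padded = 15 rows.

15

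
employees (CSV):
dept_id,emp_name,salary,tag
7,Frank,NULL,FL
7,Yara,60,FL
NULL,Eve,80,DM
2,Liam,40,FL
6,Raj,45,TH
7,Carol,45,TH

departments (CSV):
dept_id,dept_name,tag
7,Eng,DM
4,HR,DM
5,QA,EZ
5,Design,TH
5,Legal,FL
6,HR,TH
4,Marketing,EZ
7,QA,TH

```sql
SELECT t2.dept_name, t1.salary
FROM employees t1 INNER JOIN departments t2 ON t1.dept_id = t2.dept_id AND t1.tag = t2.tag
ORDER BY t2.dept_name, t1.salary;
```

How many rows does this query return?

2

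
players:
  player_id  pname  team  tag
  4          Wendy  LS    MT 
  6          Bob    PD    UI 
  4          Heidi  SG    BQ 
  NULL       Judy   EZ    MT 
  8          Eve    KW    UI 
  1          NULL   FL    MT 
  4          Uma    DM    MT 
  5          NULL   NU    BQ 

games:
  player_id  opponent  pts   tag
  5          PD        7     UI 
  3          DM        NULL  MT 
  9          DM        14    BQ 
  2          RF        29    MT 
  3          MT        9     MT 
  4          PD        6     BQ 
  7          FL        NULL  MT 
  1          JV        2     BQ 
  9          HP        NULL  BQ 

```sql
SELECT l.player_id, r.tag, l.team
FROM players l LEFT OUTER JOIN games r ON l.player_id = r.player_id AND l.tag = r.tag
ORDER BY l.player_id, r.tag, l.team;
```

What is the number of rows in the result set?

LEFT JOIN keeps every row from `players`; unmatched rows get NULL for `games`'s columns.
Matching on l.player_id = r.player_id AND l.tag = r.tag. A NULL in a compared column never satisfies the condition.
- l[0] player_id=4, tag=MT → no match; kept with NULLs on the r side.
- l[1] player_id=6, tag=UI → no match; kept with NULLs on the r side.
- l[2] player_id=4, tag=BQ → 1 match(es) in r → 1 row(s).
- l[3] player_id=NULL, tag=MT → no match; kept with NULLs on the r side.
- l[4] player_id=8, tag=UI → no match; kept with NULLs on the r side.
- l[5] player_id=1, tag=MT → no match; kept with NULLs on the r side.
- l[6] player_id=4, tag=MT → no match; kept with NULLs on the r side.
- l[7] player_id=5, tag=BQ → no match; kept with NULLs on the r side.
Total: 1 matched + 7 padded = 8 rows.

8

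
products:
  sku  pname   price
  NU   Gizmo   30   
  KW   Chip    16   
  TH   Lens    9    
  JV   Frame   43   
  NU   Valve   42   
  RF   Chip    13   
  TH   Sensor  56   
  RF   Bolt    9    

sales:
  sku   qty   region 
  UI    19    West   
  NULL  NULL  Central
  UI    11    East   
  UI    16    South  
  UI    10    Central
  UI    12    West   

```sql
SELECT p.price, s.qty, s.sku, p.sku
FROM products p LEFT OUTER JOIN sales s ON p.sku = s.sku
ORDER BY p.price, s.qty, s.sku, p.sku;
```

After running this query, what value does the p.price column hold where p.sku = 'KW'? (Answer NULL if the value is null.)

LEFT JOIN keeps every row from `products`; unmatched rows get NULL for `sales`'s columns.
Matching on p.sku = s.sku. A NULL in a compared column never satisfies the condition.
Matched pairs: 0; unmatched p rows kept: 8.

16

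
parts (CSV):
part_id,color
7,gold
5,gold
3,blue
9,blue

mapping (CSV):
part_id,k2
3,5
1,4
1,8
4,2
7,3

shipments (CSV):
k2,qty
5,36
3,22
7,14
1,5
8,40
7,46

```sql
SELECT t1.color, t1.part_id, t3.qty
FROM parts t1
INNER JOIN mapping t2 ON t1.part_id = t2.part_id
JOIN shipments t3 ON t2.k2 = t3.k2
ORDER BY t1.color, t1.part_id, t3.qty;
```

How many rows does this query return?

2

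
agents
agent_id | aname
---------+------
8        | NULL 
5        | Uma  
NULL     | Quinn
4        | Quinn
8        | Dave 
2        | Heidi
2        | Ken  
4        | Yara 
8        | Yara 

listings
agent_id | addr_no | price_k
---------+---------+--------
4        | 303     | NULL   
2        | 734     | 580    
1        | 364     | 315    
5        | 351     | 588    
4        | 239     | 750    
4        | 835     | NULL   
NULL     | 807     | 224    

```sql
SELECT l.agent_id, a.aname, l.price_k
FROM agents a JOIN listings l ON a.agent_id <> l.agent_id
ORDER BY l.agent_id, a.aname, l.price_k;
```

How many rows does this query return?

39

INNER JOIN keeps only pairs where the ON condition holds.
Matching on a.agent_id <> l.agent_id. A NULL in a compared column never satisfies the condition.
Matched pairs: 39.
Total: 39 rows.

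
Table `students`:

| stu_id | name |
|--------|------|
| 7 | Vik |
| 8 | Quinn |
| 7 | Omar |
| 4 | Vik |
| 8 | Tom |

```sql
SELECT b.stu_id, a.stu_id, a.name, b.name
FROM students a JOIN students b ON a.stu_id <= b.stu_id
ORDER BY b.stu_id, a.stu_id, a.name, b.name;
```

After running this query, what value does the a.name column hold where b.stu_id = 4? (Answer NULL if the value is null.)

INNER JOIN keeps only pairs where the ON condition holds.
Matching on a.stu_id <= b.stu_id.
Matched pairs: 17.

Vik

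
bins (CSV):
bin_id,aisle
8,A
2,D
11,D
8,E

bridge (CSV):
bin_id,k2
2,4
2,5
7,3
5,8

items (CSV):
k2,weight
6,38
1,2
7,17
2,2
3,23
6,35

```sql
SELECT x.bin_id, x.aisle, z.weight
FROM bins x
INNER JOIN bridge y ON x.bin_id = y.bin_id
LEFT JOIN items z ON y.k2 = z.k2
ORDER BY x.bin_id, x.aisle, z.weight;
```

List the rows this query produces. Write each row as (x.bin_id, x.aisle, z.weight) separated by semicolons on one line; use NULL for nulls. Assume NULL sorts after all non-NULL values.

Joins associate left-to-right: bins INNER JOIN bridge on bin_id gives 2 intermediate row(s).
Then LEFT JOIN `items z` on k2: each of those 2 rows is kept; rows whose y.k2 has no match in z get NULL for z's columns.

(2, D, NULL); (2, D, NULL)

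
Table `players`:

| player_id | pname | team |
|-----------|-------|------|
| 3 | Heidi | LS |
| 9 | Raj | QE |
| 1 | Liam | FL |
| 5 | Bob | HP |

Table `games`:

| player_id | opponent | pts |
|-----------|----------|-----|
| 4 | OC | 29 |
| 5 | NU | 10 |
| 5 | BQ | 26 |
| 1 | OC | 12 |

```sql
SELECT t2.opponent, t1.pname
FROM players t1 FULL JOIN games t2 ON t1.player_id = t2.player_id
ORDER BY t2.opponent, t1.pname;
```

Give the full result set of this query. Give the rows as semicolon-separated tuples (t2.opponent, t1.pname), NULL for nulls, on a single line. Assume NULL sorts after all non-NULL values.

FULL OUTER JOIN keeps every row from both sides; unmatched rows get NULL for the other side's columns.
Matching on t1.player_id = t2.player_id.
- t1[0] player_id=3 → no match; kept with NULLs on the t2 side.
- t1[1] player_id=9 → no match; kept with NULLs on the t2 side.
- t1[2] player_id=1 → 1 match(es) in t2 → 1 row(s).
- t1[3] player_id=5 → 2 match(es) in t2 → 2 row(s).
- plus 1 unmatched t2 row(s), each kept with NULL t1 columns.
After projecting and ordering:
t2.opponent | t1.pname
BQ | Bob
NU | Bob
OC | Liam
OC | NULL
NULL | Heidi
NULL | Raj

(BQ, Bob); (NU, Bob); (OC, Liam); (OC, NULL); (NULL, Heidi); (NULL, Raj)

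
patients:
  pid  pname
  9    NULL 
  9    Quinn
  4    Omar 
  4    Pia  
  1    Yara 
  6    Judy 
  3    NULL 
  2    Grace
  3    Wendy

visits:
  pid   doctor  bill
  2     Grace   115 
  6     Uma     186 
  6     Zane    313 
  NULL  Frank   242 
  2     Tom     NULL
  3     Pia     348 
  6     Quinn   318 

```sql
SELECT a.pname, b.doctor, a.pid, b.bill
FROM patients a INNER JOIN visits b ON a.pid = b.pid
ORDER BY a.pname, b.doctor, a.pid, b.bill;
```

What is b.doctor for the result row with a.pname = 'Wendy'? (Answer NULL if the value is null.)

Pia

INNER JOIN keeps only pairs where the ON condition holds.
Matching on a.pid = b.pid. A NULL in a compared column never satisfies the condition.
- pid=9: no matching b row, dropped.
- pid=9: no matching b row, dropped.
- pid=4: no matching b row, dropped.
- pid=4: no matching b row, dropped.
- pid=1: no matching b row, dropped.
- pid=6: 3 matching b row(s), so 3 row(s) emitted.
- pid=3: 1 matching b row(s), so 1 row(s) emitted.
- pid=2: 2 matching b row(s), so 2 row(s) emitted.
- pid=3: 1 matching b row(s), so 1 row(s) emitted.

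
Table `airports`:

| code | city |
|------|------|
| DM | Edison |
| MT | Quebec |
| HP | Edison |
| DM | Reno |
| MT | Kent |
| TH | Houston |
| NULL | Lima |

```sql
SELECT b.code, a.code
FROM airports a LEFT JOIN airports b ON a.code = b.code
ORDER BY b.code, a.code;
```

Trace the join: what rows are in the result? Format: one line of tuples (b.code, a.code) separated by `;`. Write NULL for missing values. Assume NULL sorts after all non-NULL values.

LEFT JOIN keeps every row from `airports a`; unmatched rows get NULL for `airports b`'s columns.
Matching on a.code = b.code. A NULL in a compared column never satisfies the condition.
Matched pairs: 10; unmatched a rows kept: 1.

(DM, DM); (DM, DM); (DM, DM); (DM, DM); (HP, HP); (MT, MT); (MT, MT); (MT, MT); (MT, MT); (TH, TH); (NULL, NULL)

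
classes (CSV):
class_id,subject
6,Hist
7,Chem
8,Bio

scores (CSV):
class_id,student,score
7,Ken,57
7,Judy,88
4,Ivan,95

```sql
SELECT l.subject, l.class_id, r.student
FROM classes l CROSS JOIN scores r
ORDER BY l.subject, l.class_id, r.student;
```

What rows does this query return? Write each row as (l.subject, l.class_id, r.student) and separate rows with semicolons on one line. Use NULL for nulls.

(Bio, 8, Ivan); (Bio, 8, Judy); (Bio, 8, Ken); (Chem, 7, Ivan); (Chem, 7, Judy); (Chem, 7, Ken); (Hist, 6, Ivan); (Hist, 6, Judy); (Hist, 6, Ken)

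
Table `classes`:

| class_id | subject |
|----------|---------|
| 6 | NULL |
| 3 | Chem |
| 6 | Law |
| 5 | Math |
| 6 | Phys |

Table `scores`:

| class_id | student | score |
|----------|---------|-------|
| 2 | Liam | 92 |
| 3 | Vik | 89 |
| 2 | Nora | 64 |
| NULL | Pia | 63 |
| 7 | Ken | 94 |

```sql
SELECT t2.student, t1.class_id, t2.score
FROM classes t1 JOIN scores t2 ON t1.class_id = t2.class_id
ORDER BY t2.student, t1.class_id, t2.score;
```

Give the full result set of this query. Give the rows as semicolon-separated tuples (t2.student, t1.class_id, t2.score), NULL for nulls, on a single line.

(Vik, 3, 89)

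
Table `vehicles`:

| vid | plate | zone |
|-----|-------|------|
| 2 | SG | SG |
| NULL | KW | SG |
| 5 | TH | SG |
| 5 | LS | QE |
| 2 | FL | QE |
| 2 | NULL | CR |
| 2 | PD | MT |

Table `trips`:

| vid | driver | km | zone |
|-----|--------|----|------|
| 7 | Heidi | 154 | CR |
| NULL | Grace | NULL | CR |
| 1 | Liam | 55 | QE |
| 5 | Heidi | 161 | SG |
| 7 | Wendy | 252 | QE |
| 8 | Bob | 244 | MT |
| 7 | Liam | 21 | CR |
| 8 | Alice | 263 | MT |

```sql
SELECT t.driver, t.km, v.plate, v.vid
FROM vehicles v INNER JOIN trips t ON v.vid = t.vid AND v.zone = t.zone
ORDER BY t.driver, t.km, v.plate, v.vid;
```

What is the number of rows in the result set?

1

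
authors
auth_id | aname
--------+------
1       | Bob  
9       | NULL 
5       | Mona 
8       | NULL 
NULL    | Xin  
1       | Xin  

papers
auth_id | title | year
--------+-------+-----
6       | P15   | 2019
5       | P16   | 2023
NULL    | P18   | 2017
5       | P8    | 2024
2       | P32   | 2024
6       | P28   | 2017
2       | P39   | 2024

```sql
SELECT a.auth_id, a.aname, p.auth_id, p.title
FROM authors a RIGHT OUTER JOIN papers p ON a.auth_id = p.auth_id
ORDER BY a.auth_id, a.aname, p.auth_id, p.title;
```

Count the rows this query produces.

RIGHT JOIN keeps every row from `papers`; unmatched rows get NULL for `authors`'s columns.
Matching on a.auth_id = p.auth_id. A NULL in a compared column never satisfies the condition.
- a[0] auth_id=1 → no match.
- a[1] auth_id=9 → no match.
- a[2] auth_id=5 → 2 match(es) in p → 2 row(s).
- a[3] auth_id=8 → no match.
- a[4] auth_id=NULL → no match.
- a[5] auth_id=1 → no match.
- 5 p row(s) had no a match → kept, a columns NULL.
Total: 2 matched + 5 padded = 7 rows.

7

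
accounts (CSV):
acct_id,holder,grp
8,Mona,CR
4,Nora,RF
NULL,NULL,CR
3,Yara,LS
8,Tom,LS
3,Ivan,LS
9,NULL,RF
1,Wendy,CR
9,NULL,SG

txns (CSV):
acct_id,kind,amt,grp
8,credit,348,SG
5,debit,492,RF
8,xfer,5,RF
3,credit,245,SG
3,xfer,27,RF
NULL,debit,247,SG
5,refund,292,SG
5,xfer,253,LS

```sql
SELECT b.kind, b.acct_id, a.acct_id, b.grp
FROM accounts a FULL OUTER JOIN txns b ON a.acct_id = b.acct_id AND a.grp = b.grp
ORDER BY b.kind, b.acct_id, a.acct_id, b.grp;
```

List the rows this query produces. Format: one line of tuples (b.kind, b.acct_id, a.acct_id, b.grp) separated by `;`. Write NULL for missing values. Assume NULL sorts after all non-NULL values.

FULL OUTER JOIN keeps every row from both sides; unmatched rows get NULL for the other side's columns.
Matching on a.acct_id = b.acct_id AND a.grp = b.grp. A NULL in a compared column never satisfies the condition.
- a[0] acct_id=8, grp=CR → no match; kept with NULLs on the b side.
- a[1] acct_id=4, grp=RF → no match; kept with NULLs on the b side.
- a[2] acct_id=NULL, grp=CR → no match; kept with NULLs on the b side.
- a[3] acct_id=3, grp=LS → no match; kept with NULLs on the b side.
- a[4] acct_id=8, grp=LS → no match; kept with NULLs on the b side.
- a[5] acct_id=3, grp=LS → no match; kept with NULLs on the b side.
- a[6] acct_id=9, grp=RF → no match; kept with NULLs on the b side.
- a[7] acct_id=1, grp=CR → no match; kept with NULLs on the b side.
- a[8] acct_id=9, grp=SG → no match; kept with NULLs on the b side.
- 8 b row(s) had no a match → kept, a columns NULL.

(credit, 3, NULL, SG); (credit, 8, NULL, SG); (debit, 5, NULL, RF); (debit, NULL, NULL, SG); (refund, 5, NULL, SG); (xfer, 3, NULL, RF); (xfer, 5, NULL, LS); (xfer, 8, NULL, RF); (NULL, NULL, 1, NULL); (NULL, NULL, 3, NULL); (NULL, NULL, 3, NULL); (NULL, NULL, 4, NULL); (NULL, NULL, 8, NULL); (NULL, NULL, 8, NULL); (NULL, NULL, 9, NULL); (NULL, NULL, 9, NULL); (NULL, NULL, NULL, NULL)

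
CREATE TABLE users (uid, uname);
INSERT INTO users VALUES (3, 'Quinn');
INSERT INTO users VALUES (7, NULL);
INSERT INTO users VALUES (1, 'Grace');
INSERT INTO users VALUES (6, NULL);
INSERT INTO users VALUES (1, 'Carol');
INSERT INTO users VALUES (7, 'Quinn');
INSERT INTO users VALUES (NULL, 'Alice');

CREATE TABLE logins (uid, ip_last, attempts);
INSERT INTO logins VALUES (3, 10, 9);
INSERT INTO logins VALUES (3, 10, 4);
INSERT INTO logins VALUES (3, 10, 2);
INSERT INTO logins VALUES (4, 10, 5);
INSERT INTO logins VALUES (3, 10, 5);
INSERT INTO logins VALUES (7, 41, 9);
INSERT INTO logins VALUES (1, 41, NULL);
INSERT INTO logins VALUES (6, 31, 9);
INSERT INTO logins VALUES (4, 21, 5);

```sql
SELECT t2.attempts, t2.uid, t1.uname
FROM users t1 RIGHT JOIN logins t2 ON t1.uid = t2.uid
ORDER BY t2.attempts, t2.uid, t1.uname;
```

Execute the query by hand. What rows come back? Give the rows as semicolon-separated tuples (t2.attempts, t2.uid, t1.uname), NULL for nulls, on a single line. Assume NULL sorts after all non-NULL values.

(2, 3, Quinn); (4, 3, Quinn); (5, 3, Quinn); (5, 4, NULL); (5, 4, NULL); (9, 3, Quinn); (9, 6, NULL); (9, 7, Quinn); (9, 7, NULL); (NULL, 1, Carol); (NULL, 1, Grace)

RIGHT JOIN keeps every row from `logins`; unmatched rows get NULL for `users`'s columns.
Matching on t1.uid = t2.uid. A NULL in a compared column never satisfies the condition.
Matched pairs: 9; unmatched t2 rows kept: 2.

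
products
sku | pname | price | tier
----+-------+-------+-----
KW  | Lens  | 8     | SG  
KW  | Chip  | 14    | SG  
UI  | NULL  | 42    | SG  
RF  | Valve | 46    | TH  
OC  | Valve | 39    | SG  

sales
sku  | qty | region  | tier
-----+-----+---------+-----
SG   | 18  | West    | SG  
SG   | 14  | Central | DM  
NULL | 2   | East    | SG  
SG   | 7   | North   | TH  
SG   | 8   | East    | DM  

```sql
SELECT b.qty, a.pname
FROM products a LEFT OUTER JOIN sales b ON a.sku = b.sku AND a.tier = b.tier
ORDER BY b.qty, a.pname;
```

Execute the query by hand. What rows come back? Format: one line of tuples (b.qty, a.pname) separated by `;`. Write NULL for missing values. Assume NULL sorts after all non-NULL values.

(NULL, Chip); (NULL, Lens); (NULL, Valve); (NULL, Valve); (NULL, NULL)

LEFT JOIN keeps every row from `products`; unmatched rows get NULL for `sales`'s columns.
Matching on a.sku = b.sku AND a.tier = b.tier. A NULL in a compared column never satisfies the condition.
- sku=KW, tier=SG: no b row matches, row kept with b columns NULL.
- sku=KW, tier=SG: no b row matches, row kept with b columns NULL.
- sku=UI, tier=SG: no b row matches, row kept with b columns NULL.
- sku=RF, tier=TH: no b row matches, row kept with b columns NULL.
- sku=OC, tier=SG: no b row matches, row kept with b columns NULL.
After projecting and ordering:
b.qty | a.pname
NULL | Chip
NULL | Lens
NULL | Valve
NULL | Valve
NULL | NULL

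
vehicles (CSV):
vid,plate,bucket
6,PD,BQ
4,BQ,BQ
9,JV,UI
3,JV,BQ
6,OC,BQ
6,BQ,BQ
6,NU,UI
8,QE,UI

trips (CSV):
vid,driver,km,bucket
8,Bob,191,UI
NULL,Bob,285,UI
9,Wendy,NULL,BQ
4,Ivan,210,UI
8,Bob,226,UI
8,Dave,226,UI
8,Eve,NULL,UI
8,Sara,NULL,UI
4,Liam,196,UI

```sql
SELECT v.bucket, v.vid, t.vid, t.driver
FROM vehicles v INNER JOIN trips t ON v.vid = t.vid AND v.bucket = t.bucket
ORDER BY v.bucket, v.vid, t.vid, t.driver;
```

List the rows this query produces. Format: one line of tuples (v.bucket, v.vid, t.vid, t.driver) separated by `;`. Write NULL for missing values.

INNER JOIN keeps only pairs where the ON condition holds.
Matching on v.vid = t.vid AND v.bucket = t.bucket. A NULL in a compared column never satisfies the condition.
- v (vid=6, bucket=BQ) has no partner → excluded.
- v (vid=4, bucket=BQ) has no partner → excluded.
- v (vid=9, bucket=UI) has no partner → excluded.
- v (vid=3, bucket=BQ) has no partner → excluded.
- v (vid=6, bucket=BQ) has no partner → excluded.
- v (vid=6, bucket=BQ) has no partner → excluded.
- v (vid=6, bucket=UI) has no partner → excluded.
- v (vid=8, bucket=UI) pairs with 5 row(s) of t.
After projecting and ordering:
v.bucket | v.vid | t.vid | t.driver
UI | 8 | 8 | Bob
UI | 8 | 8 | Bob
UI | 8 | 8 | Dave
UI | 8 | 8 | Eve
UI | 8 | 8 | Sara

(UI, 8, 8, Bob); (UI, 8, 8, Bob); (UI, 8, 8, Dave); (UI, 8, 8, Eve); (UI, 8, 8, Sara)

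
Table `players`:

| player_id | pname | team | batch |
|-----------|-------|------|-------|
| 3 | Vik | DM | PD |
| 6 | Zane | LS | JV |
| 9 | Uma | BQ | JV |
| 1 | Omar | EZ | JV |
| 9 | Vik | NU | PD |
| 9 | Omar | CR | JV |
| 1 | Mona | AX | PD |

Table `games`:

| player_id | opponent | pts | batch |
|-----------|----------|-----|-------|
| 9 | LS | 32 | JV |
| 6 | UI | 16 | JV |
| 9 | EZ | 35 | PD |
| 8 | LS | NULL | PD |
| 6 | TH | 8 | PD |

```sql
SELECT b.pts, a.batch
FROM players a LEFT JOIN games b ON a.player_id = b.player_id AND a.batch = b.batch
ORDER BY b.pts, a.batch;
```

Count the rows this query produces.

7

LEFT JOIN keeps every row from `players`; unmatched rows get NULL for `games`'s columns.
Matching on a.player_id = b.player_id AND a.batch = b.batch.
Matched pairs: 4; unmatched a rows kept: 3.
Total: 4 matched + 3 padded = 7 rows.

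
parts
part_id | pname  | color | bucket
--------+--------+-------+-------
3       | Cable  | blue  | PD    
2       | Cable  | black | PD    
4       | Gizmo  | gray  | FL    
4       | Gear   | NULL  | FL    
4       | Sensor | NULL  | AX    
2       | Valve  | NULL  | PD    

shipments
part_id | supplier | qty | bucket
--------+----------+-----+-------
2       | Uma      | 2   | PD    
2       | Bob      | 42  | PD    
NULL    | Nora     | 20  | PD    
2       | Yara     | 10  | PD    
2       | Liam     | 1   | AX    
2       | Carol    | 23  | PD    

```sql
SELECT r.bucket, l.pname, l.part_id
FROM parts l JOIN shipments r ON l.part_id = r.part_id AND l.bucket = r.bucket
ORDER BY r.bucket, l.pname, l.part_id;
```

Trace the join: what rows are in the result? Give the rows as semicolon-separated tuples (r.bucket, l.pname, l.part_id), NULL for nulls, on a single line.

(PD, Cable, 2); (PD, Cable, 2); (PD, Cable, 2); (PD, Cable, 2); (PD, Valve, 2); (PD, Valve, 2); (PD, Valve, 2); (PD, Valve, 2)

INNER JOIN keeps only pairs where the ON condition holds.
Matching on l.part_id = r.part_id AND l.bucket = r.bucket. A NULL in a compared column never satisfies the condition.
Matched pairs: 8.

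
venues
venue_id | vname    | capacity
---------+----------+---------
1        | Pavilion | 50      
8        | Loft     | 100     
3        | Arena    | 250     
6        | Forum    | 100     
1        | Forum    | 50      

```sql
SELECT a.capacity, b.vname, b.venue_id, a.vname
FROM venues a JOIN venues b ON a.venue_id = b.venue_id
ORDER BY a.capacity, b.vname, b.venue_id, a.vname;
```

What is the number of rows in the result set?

7

INNER JOIN keeps only pairs where the ON condition holds.
Matching on a.venue_id = b.venue_id.
- a[0] venue_id=1 → 2 match(es) in b → 2 row(s).
- a[1] venue_id=8 → 1 match(es) in b → 1 row(s).
- a[2] venue_id=3 → 1 match(es) in b → 1 row(s).
- a[3] venue_id=6 → 1 match(es) in b → 1 row(s).
- a[4] venue_id=1 → 2 match(es) in b → 2 row(s).
Total: 7 rows.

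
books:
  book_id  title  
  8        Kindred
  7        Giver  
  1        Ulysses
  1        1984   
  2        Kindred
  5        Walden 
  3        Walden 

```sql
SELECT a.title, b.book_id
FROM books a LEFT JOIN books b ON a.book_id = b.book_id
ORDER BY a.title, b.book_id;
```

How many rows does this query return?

9

LEFT JOIN keeps every row from `books a`; unmatched rows get NULL for `books b`'s columns.
Matching on a.book_id = b.book_id.
- book_id=8: 1 matching b row(s), so 1 row(s) emitted.
- book_id=7: 1 matching b row(s), so 1 row(s) emitted.
- book_id=1: 2 matching b row(s), so 2 row(s) emitted.
- book_id=1: 2 matching b row(s), so 2 row(s) emitted.
- book_id=2: 1 matching b row(s), so 1 row(s) emitted.
- book_id=5: 1 matching b row(s), so 1 row(s) emitted.
- book_id=3: 1 matching b row(s), so 1 row(s) emitted.
Total: 9 rows.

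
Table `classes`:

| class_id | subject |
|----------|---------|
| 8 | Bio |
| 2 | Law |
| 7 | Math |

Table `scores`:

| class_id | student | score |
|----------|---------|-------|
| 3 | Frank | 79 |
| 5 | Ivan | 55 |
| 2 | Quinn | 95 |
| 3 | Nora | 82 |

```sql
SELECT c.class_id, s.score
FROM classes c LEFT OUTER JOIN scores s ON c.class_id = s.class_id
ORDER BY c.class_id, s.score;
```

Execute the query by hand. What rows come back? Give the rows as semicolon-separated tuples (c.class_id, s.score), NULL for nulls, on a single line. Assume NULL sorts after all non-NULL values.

(2, 95); (7, NULL); (8, NULL)

LEFT JOIN keeps every row from `classes`; unmatched rows get NULL for `scores`'s columns.
Matching on c.class_id = s.class_id.
- c (class_id=8) has no partner → padded with NULL.
- c (class_id=2) pairs with 1 row(s) of s.
- c (class_id=7) has no partner → padded with NULL.
After projecting and ordering:
c.class_id | s.score
2 | 95
7 | NULL
8 | NULL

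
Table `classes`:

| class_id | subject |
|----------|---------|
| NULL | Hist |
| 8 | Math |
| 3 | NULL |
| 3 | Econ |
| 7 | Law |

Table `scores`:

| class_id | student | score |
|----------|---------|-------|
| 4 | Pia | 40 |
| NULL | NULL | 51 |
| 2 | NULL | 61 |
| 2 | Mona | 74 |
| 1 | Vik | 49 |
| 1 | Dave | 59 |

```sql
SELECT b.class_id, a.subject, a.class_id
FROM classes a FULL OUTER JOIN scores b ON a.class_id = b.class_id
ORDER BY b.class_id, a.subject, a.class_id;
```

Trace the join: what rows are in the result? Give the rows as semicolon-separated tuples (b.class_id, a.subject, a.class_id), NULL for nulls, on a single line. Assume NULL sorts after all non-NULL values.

(1, NULL, NULL); (1, NULL, NULL); (2, NULL, NULL); (2, NULL, NULL); (4, NULL, NULL); (NULL, Econ, 3); (NULL, Hist, NULL); (NULL, Law, 7); (NULL, Math, 8); (NULL, NULL, 3); (NULL, NULL, NULL)

FULL OUTER JOIN keeps every row from both sides; unmatched rows get NULL for the other side's columns.
Matching on a.class_id = b.class_id. A NULL in a compared column never satisfies the condition.
Matched pairs: 0; unmatched a rows kept: 5; unmatched b rows kept: 6.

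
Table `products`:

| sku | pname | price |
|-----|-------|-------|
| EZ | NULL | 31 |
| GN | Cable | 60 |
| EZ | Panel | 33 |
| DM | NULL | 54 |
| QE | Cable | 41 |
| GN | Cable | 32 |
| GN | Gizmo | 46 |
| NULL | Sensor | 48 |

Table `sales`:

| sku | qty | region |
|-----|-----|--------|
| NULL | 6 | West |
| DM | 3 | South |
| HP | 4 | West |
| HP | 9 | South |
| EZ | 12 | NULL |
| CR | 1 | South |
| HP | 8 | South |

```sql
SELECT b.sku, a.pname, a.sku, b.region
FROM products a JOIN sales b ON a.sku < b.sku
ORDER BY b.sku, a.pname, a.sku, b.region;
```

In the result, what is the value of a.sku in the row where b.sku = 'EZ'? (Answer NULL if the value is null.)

INNER JOIN keeps only pairs where the ON condition holds.
Matching on a.sku < b.sku. A NULL in a compared column never satisfies the condition.
- a row (sku=EZ): matches 3 b row(s) → 3 output row(s).
- a row (sku=GN): matches 3 b row(s) → 3 output row(s).
- a row (sku=EZ): matches 3 b row(s) → 3 output row(s).
- a row (sku=DM): matches 4 b row(s) → 4 output row(s).
- a row (sku=QE): no match → dropped.
- a row (sku=GN): matches 3 b row(s) → 3 output row(s).
- a row (sku=GN): matches 3 b row(s) → 3 output row(s).
- a row (sku=NULL): no match → dropped.

DM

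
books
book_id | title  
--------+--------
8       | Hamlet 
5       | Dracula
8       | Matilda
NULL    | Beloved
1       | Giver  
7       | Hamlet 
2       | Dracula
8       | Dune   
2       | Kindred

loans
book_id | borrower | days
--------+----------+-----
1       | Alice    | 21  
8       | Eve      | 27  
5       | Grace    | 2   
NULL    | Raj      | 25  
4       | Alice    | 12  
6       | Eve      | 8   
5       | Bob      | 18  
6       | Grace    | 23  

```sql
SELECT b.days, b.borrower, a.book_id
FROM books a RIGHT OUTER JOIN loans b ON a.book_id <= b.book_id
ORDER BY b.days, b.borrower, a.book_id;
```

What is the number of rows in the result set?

RIGHT JOIN keeps every row from `loans`; unmatched rows get NULL for `books`'s columns.
Matching on a.book_id <= b.book_id. A NULL in a compared column never satisfies the condition.
- book_id=8: 1 matching b row(s), so 1 row(s) emitted.
- book_id=5: 5 matching b row(s), so 5 row(s) emitted.
- book_id=8: 1 matching b row(s), so 1 row(s) emitted.
- book_id=NULL: no matching b row.
- book_id=1: 7 matching b row(s), so 7 row(s) emitted.
- book_id=7: 1 matching b row(s), so 1 row(s) emitted.
- book_id=2: 6 matching b row(s), so 6 row(s) emitted.
- book_id=8: 1 matching b row(s), so 1 row(s) emitted.
- book_id=2: 6 matching b row(s), so 6 row(s) emitted.
- 1 b row(s) had no a match → kept, a columns NULL.
Total: 28 matched + 1 padded = 29 rows.

29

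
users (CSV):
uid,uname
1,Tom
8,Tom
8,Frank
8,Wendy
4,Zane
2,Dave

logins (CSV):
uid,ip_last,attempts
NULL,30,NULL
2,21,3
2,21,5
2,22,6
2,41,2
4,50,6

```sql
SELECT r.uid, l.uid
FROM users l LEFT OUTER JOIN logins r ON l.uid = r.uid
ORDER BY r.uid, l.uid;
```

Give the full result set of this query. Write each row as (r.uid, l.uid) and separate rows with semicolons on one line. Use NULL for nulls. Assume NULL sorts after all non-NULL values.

(2, 2); (2, 2); (2, 2); (2, 2); (4, 4); (NULL, 1); (NULL, 8); (NULL, 8); (NULL, 8)

LEFT JOIN keeps every row from `users`; unmatched rows get NULL for `logins`'s columns.
Matching on l.uid = r.uid. A NULL in a compared column never satisfies the condition.
Matched pairs: 5; unmatched l rows kept: 4.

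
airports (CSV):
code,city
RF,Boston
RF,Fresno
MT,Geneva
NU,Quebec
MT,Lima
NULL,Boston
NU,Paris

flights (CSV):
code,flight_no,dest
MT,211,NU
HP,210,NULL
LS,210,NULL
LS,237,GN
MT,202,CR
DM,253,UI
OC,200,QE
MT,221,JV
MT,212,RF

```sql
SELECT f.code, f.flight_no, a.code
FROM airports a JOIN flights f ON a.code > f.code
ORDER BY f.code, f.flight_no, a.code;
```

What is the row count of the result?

INNER JOIN keeps only pairs where the ON condition holds.
Matching on a.code > f.code. A NULL in a compared column never satisfies the condition.
Matched pairs: 42.
Total: 42 rows.

42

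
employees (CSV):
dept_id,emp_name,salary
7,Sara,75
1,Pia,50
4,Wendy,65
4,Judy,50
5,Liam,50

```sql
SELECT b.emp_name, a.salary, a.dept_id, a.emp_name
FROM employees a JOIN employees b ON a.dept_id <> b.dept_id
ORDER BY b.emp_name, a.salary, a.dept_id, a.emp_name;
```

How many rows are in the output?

INNER JOIN keeps only pairs where the ON condition holds.
Matching on a.dept_id <> b.dept_id.
Matched pairs: 18.
Total: 18 rows.

18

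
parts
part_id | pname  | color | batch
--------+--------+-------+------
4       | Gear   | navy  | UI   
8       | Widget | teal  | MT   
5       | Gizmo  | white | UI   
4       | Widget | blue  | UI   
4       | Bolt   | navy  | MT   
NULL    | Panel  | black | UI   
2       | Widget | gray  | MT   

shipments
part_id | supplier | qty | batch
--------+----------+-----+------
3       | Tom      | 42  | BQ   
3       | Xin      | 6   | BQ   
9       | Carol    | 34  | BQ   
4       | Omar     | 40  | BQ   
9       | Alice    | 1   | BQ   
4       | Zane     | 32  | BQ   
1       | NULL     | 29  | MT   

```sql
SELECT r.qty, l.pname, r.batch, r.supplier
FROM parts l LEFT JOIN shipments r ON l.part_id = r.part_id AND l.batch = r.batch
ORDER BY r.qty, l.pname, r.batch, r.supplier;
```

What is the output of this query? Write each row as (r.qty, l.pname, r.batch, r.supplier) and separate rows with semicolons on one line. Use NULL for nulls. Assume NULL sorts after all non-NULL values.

(NULL, Bolt, NULL, NULL); (NULL, Gear, NULL, NULL); (NULL, Gizmo, NULL, NULL); (NULL, Panel, NULL, NULL); (NULL, Widget, NULL, NULL); (NULL, Widget, NULL, NULL); (NULL, Widget, NULL, NULL)

LEFT JOIN keeps every row from `parts`; unmatched rows get NULL for `shipments`'s columns.
Matching on l.part_id = r.part_id AND l.batch = r.batch. A NULL in a compared column never satisfies the condition.
- l row (part_id=4, batch=UI): no match → kept, r columns NULL.
- l row (part_id=8, batch=MT): no match → kept, r columns NULL.
- l row (part_id=5, batch=UI): no match → kept, r columns NULL.
- l row (part_id=4, batch=UI): no match → kept, r columns NULL.
- l row (part_id=4, batch=MT): no match → kept, r columns NULL.
- l row (part_id=NULL, batch=UI): no match → kept, r columns NULL.
- l row (part_id=2, batch=MT): no match → kept, r columns NULL.
After projecting and ordering:
r.qty | l.pname | r.batch | r.supplier
NULL | Bolt | NULL | NULL
NULL | Gear | NULL | NULL
NULL | Gizmo | NULL | NULL
NULL | Panel | NULL | NULL
NULL | Widget | NULL | NULL
NULL | Widget | NULL | NULL
NULL | Widget | NULL | NULL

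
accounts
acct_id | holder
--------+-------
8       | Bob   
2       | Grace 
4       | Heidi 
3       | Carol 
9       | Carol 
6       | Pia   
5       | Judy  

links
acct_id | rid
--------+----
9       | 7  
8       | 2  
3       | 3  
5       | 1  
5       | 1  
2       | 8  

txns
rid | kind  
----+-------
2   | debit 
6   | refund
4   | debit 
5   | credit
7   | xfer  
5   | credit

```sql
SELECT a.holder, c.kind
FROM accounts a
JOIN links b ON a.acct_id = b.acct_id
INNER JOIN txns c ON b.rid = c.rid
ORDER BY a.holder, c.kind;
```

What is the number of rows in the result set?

2

Joins associate left-to-right: accounts INNER JOIN links on acct_id gives 6 intermediate row(s).
Then INNER JOIN `txns c` on rid: keep only rows whose b.rid appears in c.
Result: 2 row(s).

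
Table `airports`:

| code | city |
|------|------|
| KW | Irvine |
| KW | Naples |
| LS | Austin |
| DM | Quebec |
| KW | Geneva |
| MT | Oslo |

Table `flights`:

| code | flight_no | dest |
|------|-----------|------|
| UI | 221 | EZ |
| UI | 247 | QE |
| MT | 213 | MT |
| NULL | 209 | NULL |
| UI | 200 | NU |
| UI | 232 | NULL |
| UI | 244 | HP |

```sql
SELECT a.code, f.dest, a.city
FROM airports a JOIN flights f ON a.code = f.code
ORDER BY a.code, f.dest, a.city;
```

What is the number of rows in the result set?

1

INNER JOIN keeps only pairs where the ON condition holds.
Matching on a.code = f.code. A NULL in a compared column never satisfies the condition.
Matched pairs: 1.
Total: 1 rows.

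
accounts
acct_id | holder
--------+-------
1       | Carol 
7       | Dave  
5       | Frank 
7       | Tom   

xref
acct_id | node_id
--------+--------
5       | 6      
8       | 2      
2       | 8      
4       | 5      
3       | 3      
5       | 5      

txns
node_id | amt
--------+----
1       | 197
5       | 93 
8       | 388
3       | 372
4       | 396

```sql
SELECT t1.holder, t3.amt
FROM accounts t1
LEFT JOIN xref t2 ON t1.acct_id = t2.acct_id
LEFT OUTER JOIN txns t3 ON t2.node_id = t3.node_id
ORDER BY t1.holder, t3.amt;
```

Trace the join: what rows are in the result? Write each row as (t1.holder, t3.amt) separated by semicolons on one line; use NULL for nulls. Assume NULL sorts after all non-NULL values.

(Carol, NULL); (Dave, NULL); (Frank, 93); (Frank, NULL); (Tom, NULL)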